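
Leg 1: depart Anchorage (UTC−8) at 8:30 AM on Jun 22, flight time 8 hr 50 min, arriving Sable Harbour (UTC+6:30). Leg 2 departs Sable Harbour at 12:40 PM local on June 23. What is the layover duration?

4 hours 50 minutes

Convert departure to UTC: 8:30 AM + 8:00 = 4:30 PM UTC on Jun 22.
Add 8 hours 50 minutes flight time → 1:20 AM UTC (Jun 23).
Sable Harbour is UTC+6:30, so local arrival = 1:20 AM + 6:30 = 7:50 AM on Jun 23.
Layover = 12:40 PM − 7:50 AM = 4 hours 50 minutes.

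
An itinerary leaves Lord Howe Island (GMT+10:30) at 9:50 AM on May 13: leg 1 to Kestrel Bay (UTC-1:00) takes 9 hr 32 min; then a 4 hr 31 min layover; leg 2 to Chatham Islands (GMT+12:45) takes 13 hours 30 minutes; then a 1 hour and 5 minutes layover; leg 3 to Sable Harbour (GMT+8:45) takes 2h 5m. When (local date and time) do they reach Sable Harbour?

Convert departure to UTC: 9:50 AM − 10:30 = 11:20 PM UTC on May 12.
Add 9 hours 32 minutes leg 1 → 8:52 AM UTC (May 13).
Add 4 hours and 31 minutes layover in Kestrel Bay → 1:23 PM UTC.
Add 13 hours 30 minutes leg 2 → 2:53 AM UTC (May 14).
Add 1 hour 5 minutes layover in Chatham Islands → 3:58 AM UTC.
Add 2 hours 5 minutes leg 3 → 6:03 AM UTC.
Sable Harbour is UTC+8:45, so local arrival = 6:03 AM + 8:45 = 2:48 PM on May 14.

2:48 PM on May 14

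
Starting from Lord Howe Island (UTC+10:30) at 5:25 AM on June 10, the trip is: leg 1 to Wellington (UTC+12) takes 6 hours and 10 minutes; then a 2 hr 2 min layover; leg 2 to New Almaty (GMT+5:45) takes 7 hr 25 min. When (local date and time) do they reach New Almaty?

Convert departure to UTC: 5:25 AM − 10:30 = 6:55 PM UTC on Jun 9.
Add 6 hours 10 minutes leg 1 → 1:05 AM UTC (Jun 10).
Add 2 hours and 2 minutes layover in Wellington → 3:07 AM UTC.
Add 7 hours and 25 minutes leg 2 → 10:32 AM UTC.
New Almaty is UTC+5:45, so local arrival = 10:32 AM + 5:45 = 4:17 PM on Jun 10.

4:17 PM on Jun 10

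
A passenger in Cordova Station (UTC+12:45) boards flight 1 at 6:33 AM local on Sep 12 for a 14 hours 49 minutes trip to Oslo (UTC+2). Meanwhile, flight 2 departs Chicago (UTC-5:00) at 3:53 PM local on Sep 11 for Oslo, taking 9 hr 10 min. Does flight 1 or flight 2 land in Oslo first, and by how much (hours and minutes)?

Flight 1 in UTC: 6:33 AM − 12:45 = 5:48 PM on Sep 11.
+14 hours and 49 minutes → arrive 8:37 AM UTC on Sep 12.
Flight 2 in UTC: 3:53 PM + 5:00 = 8:53 PM on Sep 11.
+9 hours 10 minutes → arrive 6:03 AM UTC on Sep 12.
Flight 2 lands earlier by 2 hours 34 minutes.

the second, by 2 hours 34 minutes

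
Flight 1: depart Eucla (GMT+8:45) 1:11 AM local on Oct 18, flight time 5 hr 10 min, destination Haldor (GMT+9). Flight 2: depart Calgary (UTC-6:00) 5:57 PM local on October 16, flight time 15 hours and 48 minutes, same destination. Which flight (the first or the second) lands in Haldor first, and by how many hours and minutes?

Flight 1 in UTC: 1:11 AM − 8:45 = 4:26 PM on Oct 17.
+5 hours 10 minutes → arrive 9:36 PM UTC on Oct 17.
Flight 2 in UTC: 5:57 PM + 6:00 = 11:57 PM on Oct 16.
+15 hours 48 minutes → arrive 3:45 PM UTC on Oct 17.
Flight 2 lands earlier by 5 hours 51 minutes.

the second, by 5 hours 51 minutes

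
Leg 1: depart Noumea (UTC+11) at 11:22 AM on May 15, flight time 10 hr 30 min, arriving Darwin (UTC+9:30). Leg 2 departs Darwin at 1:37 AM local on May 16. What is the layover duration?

5 hours 15 minutes

Convert departure to UTC: 11:22 AM − 11:00 = 12:22 AM UTC on May 15.
Add 10 hours and 30 minutes flight time → 10:52 AM UTC.
Darwin is UTC+9:30, so local arrival = 10:52 AM + 9:30 = 8:22 PM on May 15.
Layover = 1:37 AM − 8:22 PM (+1 day) = 5 hours 15 minutes.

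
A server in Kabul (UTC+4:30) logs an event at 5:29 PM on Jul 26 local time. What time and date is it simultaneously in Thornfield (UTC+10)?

10:59 PM on Jul 26

In UTC: 5:29 PM − 4:30 = 12:59 PM on Jul 26.
Thornfield is UTC+10:00: 12:59 PM + 10:00 = 10:59 PM on Jul 26.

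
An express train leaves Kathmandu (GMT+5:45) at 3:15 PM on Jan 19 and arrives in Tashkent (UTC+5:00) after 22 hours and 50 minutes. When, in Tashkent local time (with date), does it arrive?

1:20 PM on January 20

Tashkent is 0:45 behind Kathmandu.
After 22 hours 50 minutes it is 2:05 PM (Jan 20) in Kathmandu.
Shift by the zone difference: 2:05 PM − 0:45 = 1:20 PM on Jan 20 in Tashkent.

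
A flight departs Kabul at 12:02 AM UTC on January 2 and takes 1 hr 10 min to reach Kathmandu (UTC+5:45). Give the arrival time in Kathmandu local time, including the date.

Departure is given in UTC: 12:02 AM on Jan 2.
Add 1 hour and 10 minutes → 1:12 AM UTC.
Kathmandu is UTC+5:45: 1:12 AM + 5:45 = 6:57 AM on Jan 2.

6:57 AM on Jan 2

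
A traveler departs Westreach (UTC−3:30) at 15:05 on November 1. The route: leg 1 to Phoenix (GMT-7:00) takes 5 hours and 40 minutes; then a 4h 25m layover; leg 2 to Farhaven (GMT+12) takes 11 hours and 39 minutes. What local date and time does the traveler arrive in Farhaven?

Convert departure to UTC: 15:05 + 3:30 = 18:35 UTC on Nov 1.
Add 5 hours 40 minutes leg 1 → 00:15 UTC (Nov 2).
Add 4 hours and 25 minutes layover in Phoenix → 04:40 UTC.
Add 11 hours and 39 minutes leg 2 → 16:19 UTC.
Farhaven is UTC+12:00, so local arrival = 16:19 + 12:00 = 04:19 on Nov 3.

04:19 on November 3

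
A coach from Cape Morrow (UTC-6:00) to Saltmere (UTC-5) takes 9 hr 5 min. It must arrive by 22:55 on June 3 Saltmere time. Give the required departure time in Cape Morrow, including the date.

Target arrival in UTC: 22:55 + 5:00 = 03:55 on Jun 4.
Subtract 9 hours 5 minutes → departure 18:50 UTC on Jun 3.
Cape Morrow is UTC−6:00: 18:50 − 6:00 = 12:50 on Jun 3.

12:50 on Jun 3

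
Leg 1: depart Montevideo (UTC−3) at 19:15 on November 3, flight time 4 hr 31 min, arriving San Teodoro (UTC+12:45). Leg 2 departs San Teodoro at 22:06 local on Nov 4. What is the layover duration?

Convert departure to UTC: 19:15 + 3:00 = 22:15 UTC on Nov 3.
Add 4 hours and 31 minutes flight time → 02:46 UTC (Nov 4).
San Teodoro is UTC+12:45, so local arrival = 02:46 + 12:45 = 15:31 on Nov 4.
Layover = 22:06 − 15:31 = 6 hours 35 minutes.

6 hours 35 minutes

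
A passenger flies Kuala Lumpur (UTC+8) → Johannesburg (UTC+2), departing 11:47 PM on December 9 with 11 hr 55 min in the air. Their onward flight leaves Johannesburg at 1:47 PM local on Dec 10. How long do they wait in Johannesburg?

8 hours 5 minutes

Convert departure to UTC: 11:47 PM − 8:00 = 3:47 PM UTC on Dec 9.
Add 11 hours and 55 minutes flight time → 3:42 AM UTC (Dec 10).
Johannesburg is UTC+2:00, so local arrival = 3:42 AM + 2:00 = 5:42 AM on Dec 10.
Layover = 1:47 PM − 5:42 AM = 8 hours 5 minutes.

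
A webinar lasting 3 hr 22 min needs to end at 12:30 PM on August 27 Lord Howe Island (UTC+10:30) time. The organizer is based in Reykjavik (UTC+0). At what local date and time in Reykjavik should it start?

10:38 PM on Aug 26

Target end time in UTC: 12:30 PM − 10:30 = 2:00 AM on Aug 27.
Subtract 3 hours and 22 minutes → start 10:38 PM UTC on Aug 26.
Reykjavik is UTC+0, so start is 10:38 PM on Aug 26.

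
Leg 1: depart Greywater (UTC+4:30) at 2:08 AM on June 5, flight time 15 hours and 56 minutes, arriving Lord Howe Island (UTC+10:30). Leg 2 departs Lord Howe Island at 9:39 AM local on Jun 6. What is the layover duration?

9 hours 35 minutes

Convert departure to UTC: 2:08 AM − 4:30 = 9:38 PM UTC on Jun 4.
Add 15 hours and 56 minutes flight time → 1:34 PM UTC (Jun 5).
Lord Howe Island is UTC+10:30, so local arrival = 1:34 PM + 10:30 = 12:04 AM on Jun 6.
Layover = 9:39 AM − 12:04 AM = 9 hours 35 minutes.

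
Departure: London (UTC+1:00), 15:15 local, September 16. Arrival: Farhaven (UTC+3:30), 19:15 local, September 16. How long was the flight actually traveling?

Departure in UTC: 15:15 − 1:00 = 14:15 on Sep 16.
Arrival in UTC: 19:15 − 3:30 = 15:45 on Sep 16.
Elapsed = 15:45 − 14:15 = 1 hour 30 minutes.

1 hour 30 minutes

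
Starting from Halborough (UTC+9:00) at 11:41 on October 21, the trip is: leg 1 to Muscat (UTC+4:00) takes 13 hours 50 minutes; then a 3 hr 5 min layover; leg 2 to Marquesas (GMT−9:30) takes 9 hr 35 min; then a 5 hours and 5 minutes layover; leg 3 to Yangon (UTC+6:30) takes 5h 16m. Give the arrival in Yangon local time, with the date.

22:02 on October 22

Convert departure to UTC: 11:41 − 9:00 = 02:41 UTC on Oct 21.
Add 13 hours 50 minutes leg 1 → 16:31 UTC.
Add 3 hours 5 minutes layover in Muscat → 19:36 UTC.
Add 9 hours and 35 minutes leg 2 → 05:11 UTC (Oct 22).
Add 5 hours and 5 minutes layover in Marquesas → 10:16 UTC.
Add 5 hours 16 minutes leg 3 → 15:32 UTC.
Yangon is UTC+6:30, so local arrival = 15:32 + 6:30 = 22:02 on Oct 22.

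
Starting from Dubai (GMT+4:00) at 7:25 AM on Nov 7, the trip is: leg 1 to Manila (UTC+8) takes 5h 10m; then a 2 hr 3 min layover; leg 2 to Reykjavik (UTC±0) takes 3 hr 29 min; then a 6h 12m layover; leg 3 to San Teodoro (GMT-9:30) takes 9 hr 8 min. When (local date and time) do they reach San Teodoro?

7:57 PM on November 7

Convert departure to UTC: 7:25 AM − 4:00 = 3:25 AM UTC on Nov 7.
Add 5 hours 10 minutes leg 1 → 8:35 AM UTC.
Add 2 hours 3 minutes layover in Manila → 10:38 AM UTC.
Add 3 hours and 29 minutes leg 2 → 2:07 PM UTC.
Add 6 hours 12 minutes layover in Reykjavik → 8:19 PM UTC.
Add 9 hours 8 minutes leg 3 → 5:27 AM UTC (Nov 8).
San Teodoro is UTC−9:30, so local arrival = 5:27 AM − 9:30 = 7:57 PM on Nov 7.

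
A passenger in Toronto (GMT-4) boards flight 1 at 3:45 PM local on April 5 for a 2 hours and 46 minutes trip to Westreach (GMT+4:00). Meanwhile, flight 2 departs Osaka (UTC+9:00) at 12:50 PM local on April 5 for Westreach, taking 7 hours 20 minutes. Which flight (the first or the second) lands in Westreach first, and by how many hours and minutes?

Flight 1 in UTC: 3:45 PM + 4:00 = 7:45 PM on Apr 5.
+2 hours 46 minutes → arrive 10:31 PM UTC on Apr 5.
Flight 2 in UTC: 12:50 PM − 9:00 = 3:50 AM on Apr 5.
+7 hours 20 minutes → arrive 11:10 AM UTC on Apr 5.
Flight 2 lands earlier by 11 hours 21 minutes.

the second, by 11 hours 21 minutes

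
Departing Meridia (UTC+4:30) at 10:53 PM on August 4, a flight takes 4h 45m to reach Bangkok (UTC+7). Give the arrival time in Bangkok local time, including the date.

6:08 AM on Aug 5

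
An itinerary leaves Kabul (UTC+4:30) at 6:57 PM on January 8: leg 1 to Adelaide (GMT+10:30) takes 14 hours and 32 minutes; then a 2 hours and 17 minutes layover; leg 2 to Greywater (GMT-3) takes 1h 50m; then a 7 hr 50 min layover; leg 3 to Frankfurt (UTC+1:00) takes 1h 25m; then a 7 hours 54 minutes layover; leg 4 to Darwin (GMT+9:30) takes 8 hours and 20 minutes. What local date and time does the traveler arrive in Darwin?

Convert departure to UTC: 6:57 PM − 4:30 = 2:27 PM UTC on Jan 8.
Add 14 hours and 32 minutes leg 1 → 4:59 AM UTC (Jan 9).
Add 2 hours and 17 minutes layover in Adelaide → 7:16 AM UTC.
Add 1 hour 50 minutes leg 2 → 9:06 AM UTC.
Add 7 hours 50 minutes layover in Greywater → 4:56 PM UTC.
Add 1 hour 25 minutes leg 3 → 6:21 PM UTC.
Add 7 hours 54 minutes layover in Frankfurt → 2:15 AM UTC (Jan 10).
Add 8 hours 20 minutes leg 4 → 10:35 AM UTC.
Darwin is UTC+9:30, so local arrival = 10:35 AM + 9:30 = 8:05 PM on Jan 10.

8:05 PM on January 10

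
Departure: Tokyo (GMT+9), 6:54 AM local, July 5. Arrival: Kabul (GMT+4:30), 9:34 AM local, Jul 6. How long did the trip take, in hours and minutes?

Departure in UTC: 6:54 AM − 9:00 = 9:54 PM on Jul 4.
Arrival in UTC: 9:34 AM − 4:30 = 5:04 AM on Jul 6.
Elapsed = 5:04 AM − 9:54 PM (+2 days) = 31 hours 10 minutes.

31 hours 10 minutes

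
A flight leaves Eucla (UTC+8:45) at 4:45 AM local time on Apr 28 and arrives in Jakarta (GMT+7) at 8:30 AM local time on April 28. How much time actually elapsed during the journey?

Jakarta is 1:45 behind Eucla.
Clock-face elapsed time (ignoring zones) is 3 hours 45 minutes.
Actual elapsed = 3 hours 45 minutes + 1:45 = 5 hours 30 minutes.

5 hours 30 minutes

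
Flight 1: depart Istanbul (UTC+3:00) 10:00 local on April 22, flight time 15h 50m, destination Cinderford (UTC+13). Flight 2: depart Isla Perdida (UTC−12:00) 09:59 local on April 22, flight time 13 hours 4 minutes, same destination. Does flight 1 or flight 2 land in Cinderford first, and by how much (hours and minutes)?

the first, by 12 hours 13 minutes

Flight 1 in UTC: 10:00 − 3:00 = 07:00 on Apr 22.
+15 hours and 50 minutes → arrive 22:50 UTC on Apr 22.
Flight 2 in UTC: 09:59 + 12:00 = 21:59 on Apr 22.
+13 hours 4 minutes → arrive 11:03 UTC on Apr 23.
Flight 1 lands earlier by 12 hours 13 minutes.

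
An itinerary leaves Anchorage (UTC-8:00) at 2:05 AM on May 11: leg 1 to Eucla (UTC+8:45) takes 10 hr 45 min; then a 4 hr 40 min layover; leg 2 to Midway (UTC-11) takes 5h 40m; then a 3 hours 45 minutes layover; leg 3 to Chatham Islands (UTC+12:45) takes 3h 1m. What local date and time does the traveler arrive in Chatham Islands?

2:41 AM on May 13

Convert departure to UTC: 2:05 AM + 8:00 = 10:05 AM UTC on May 11.
Add 10 hours and 45 minutes leg 1 → 8:50 PM UTC.
Add 4 hours 40 minutes layover in Eucla → 1:30 AM UTC (May 12).
Add 5 hours 40 minutes leg 2 → 7:10 AM UTC.
Add 3 hours and 45 minutes layover in Midway → 10:55 AM UTC.
Add 3 hours and 1 minute leg 3 → 1:56 PM UTC.
Chatham Islands is UTC+12:45, so local arrival = 1:56 PM + 12:45 = 2:41 AM on May 13.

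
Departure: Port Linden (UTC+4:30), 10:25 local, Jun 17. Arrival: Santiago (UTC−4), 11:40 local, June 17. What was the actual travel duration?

Departure in UTC: 10:25 − 4:30 = 05:55 on Jun 17.
Arrival in UTC: 11:40 + 4:00 = 15:40 on Jun 17.
Elapsed = 15:40 − 05:55 = 9 hours 45 minutes.

9 hours 45 minutes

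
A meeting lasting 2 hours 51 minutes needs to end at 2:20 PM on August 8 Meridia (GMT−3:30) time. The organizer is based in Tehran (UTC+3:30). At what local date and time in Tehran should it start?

Target end time in UTC: 2:20 PM + 3:30 = 5:50 PM on Aug 8.
Subtract 2 hours and 51 minutes → start 2:59 PM UTC on Aug 8.
Tehran is UTC+3:30: 2:59 PM + 3:30 = 6:29 PM on Aug 8.

6:29 PM on Aug 8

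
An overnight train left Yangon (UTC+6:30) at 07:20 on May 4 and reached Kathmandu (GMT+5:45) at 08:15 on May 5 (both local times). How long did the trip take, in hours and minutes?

Departure in UTC: 07:20 − 6:30 = 00:50 on May 4.
Arrival in UTC: 08:15 − 5:45 = 02:30 on May 5.
Elapsed = 02:30 − 00:50 (+1 day) = 25 hours 40 minutes.

25 hours 40 minutes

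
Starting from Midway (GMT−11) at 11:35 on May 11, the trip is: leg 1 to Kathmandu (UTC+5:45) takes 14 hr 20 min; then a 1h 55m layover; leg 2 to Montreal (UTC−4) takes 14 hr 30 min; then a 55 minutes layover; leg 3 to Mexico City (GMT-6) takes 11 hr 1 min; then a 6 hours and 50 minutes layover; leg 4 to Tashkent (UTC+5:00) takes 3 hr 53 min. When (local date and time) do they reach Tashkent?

Convert departure to UTC: 11:35 + 11:00 = 22:35 UTC on May 11.
Add 14 hours and 20 minutes leg 1 → 12:55 UTC (May 12).
Add 1 hour and 55 minutes layover in Kathmandu → 14:50 UTC.
Add 14 hours 30 minutes leg 2 → 05:20 UTC (May 13).
Add 55 minutes layover in Montreal → 06:15 UTC.
Add 11 hours and 1 minute leg 3 → 17:16 UTC.
Add 6 hours 50 minutes layover in Mexico City → 00:06 UTC (May 14).
Add 3 hours 53 minutes leg 4 → 03:59 UTC.
Tashkent is UTC+5:00, so local arrival = 03:59 + 5:00 = 08:59 on May 14.

08:59 on May 14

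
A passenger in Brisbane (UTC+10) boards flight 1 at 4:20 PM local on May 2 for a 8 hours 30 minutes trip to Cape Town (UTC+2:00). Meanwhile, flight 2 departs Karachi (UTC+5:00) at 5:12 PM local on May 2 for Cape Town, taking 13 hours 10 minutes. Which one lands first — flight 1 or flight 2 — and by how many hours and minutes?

Flight 1 in UTC: 4:20 PM − 10:00 = 6:20 AM on May 2.
+8 hours and 30 minutes → arrive 2:50 PM UTC on May 2.
Flight 2 in UTC: 5:12 PM − 5:00 = 12:12 PM on May 2.
+13 hours 10 minutes → arrive 1:22 AM UTC on May 3.
Flight 1 lands earlier by 10 hours 32 minutes.

the first, by 10 hours 32 minutes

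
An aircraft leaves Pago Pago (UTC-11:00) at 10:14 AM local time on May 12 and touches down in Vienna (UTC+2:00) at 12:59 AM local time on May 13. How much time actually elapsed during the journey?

1 hour 45 minutes

Departure in UTC: 10:14 AM + 11:00 = 9:14 PM on May 12.
Arrival in UTC: 12:59 AM − 2:00 = 10:59 PM on May 12.
Elapsed = 10:59 PM − 9:14 PM = 1 hour 45 minutes.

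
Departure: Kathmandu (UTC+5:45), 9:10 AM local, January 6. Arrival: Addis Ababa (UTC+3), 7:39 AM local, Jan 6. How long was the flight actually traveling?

1 hour 14 minutes

Departure in UTC: 9:10 AM − 5:45 = 3:25 AM on Jan 6.
Arrival in UTC: 7:39 AM − 3:00 = 4:39 AM on Jan 6.
Elapsed = 4:39 AM − 3:25 AM = 1 hour 14 minutes.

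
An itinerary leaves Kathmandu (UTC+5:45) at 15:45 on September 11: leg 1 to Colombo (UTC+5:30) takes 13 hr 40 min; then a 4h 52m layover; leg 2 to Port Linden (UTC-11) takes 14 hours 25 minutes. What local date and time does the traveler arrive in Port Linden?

07:57 on September 12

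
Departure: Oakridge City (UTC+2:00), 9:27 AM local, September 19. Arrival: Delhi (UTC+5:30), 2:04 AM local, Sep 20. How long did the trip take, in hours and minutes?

13 hours 7 minutes

Delhi is 3:30 ahead of Oakridge City.
Clock-face elapsed time (ignoring zones) is 16 hours 37 minutes.
Actual elapsed = 16 hours 37 minutes − 3:30 = 13 hours 7 minutes.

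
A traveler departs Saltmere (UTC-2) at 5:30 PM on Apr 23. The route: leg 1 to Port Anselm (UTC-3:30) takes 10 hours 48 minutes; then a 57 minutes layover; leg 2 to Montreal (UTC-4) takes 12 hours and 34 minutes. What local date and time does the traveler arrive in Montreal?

3:49 PM on Apr 24

Convert departure to UTC: 5:30 PM + 2:00 = 7:30 PM UTC on Apr 23.
Add 10 hours 48 minutes leg 1 → 6:18 AM UTC (Apr 24).
Add 57 minutes layover in Port Anselm → 7:15 AM UTC.
Add 12 hours 34 minutes leg 2 → 7:49 PM UTC.
Montreal is UTC−4:00, so local arrival = 7:49 PM − 4:00 = 3:49 PM on Apr 24.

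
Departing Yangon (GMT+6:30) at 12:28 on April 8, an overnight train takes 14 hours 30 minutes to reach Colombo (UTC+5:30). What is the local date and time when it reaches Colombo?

01:58 on April 9

Convert departure to UTC: 12:28 − 6:30 = 05:58 UTC on Apr 8.
Add 14 hours 30 minutes travel time → 20:28 UTC.
Colombo is UTC+5:30, so local arrival = 20:28 + 5:30 = 01:58 on Apr 9.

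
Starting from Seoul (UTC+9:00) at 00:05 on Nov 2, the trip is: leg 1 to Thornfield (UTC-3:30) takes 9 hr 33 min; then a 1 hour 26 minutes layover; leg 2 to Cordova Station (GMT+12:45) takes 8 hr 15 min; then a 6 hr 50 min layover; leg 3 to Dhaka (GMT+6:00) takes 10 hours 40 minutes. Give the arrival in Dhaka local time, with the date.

Convert departure to UTC: 00:05 − 9:00 = 15:05 UTC on Nov 1.
Add 9 hours and 33 minutes leg 1 → 00:38 UTC (Nov 2).
Add 1 hour 26 minutes layover in Thornfield → 02:04 UTC.
Add 8 hours and 15 minutes leg 2 → 10:19 UTC.
Add 6 hours and 50 minutes layover in Cordova Station → 17:09 UTC.
Add 10 hours 40 minutes leg 3 → 03:49 UTC (Nov 3).
Dhaka is UTC+6:00, so local arrival = 03:49 + 6:00 = 09:49 on Nov 3.

09:49 on Nov 3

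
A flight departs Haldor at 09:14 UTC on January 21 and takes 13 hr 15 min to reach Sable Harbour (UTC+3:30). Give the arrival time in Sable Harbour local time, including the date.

Departure is given in UTC: 09:14 on Jan 21.
Add 13 hours and 15 minutes → 22:29 UTC.
Sable Harbour is UTC+3:30: 22:29 + 3:30 = 01:59 on Jan 22.

01:59 on January 22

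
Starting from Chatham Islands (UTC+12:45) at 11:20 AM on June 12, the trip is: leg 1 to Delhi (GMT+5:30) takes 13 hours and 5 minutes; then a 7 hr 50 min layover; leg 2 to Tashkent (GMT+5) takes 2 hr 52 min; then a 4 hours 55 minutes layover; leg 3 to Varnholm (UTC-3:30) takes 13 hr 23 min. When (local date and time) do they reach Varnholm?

1:10 PM on Jun 13

Convert departure to UTC: 11:20 AM − 12:45 = 10:35 PM UTC on Jun 11.
Add 13 hours and 5 minutes leg 1 → 11:40 AM UTC (Jun 12).
Add 7 hours and 50 minutes layover in Delhi → 7:30 PM UTC.
Add 2 hours 52 minutes leg 2 → 10:22 PM UTC.
Add 4 hours and 55 minutes layover in Tashkent → 3:17 AM UTC (Jun 13).
Add 13 hours and 23 minutes leg 3 → 4:40 PM UTC.
Varnholm is UTC−3:30, so local arrival = 4:40 PM − 3:30 = 1:10 PM on Jun 13.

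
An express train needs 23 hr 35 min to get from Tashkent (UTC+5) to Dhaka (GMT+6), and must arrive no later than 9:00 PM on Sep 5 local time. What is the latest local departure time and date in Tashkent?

8:25 PM on September 4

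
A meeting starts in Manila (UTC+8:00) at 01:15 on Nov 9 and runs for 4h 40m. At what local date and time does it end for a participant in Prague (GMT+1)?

Convert start to UTC: 01:15 − 8:00 = 17:15 UTC on Nov 8.
Add 4 hours and 40 minutes duration → 21:55 UTC.
Prague is UTC+1:00, so local end time = 21:55 + 1:00 = 22:55 on Nov 8.

22:55 on November 8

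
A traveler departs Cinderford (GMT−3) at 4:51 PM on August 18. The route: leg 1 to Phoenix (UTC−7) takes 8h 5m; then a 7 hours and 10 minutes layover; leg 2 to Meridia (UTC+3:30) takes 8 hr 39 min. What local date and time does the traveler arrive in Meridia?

Convert departure to UTC: 4:51 PM + 3:00 = 7:51 PM UTC on Aug 18.
Add 8 hours and 5 minutes leg 1 → 3:56 AM UTC (Aug 19).
Add 7 hours 10 minutes layover in Phoenix → 11:06 AM UTC.
Add 8 hours and 39 minutes leg 2 → 7:45 PM UTC.
Meridia is UTC+3:30, so local arrival = 7:45 PM + 3:30 = 11:15 PM on Aug 19.

11:15 PM on August 19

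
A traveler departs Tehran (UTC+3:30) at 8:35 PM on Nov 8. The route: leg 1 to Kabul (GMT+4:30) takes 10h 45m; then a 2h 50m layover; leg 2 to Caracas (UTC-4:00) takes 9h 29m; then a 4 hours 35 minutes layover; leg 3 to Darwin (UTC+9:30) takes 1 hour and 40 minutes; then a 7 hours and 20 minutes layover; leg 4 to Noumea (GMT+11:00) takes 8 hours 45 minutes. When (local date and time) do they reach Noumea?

1:29 AM on November 11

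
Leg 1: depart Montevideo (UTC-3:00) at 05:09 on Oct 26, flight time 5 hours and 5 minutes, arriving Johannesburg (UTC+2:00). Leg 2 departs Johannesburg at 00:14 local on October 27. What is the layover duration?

Convert departure to UTC: 05:09 + 3:00 = 08:09 UTC on Oct 26.
Add 5 hours 5 minutes flight time → 13:14 UTC.
Johannesburg is UTC+2:00, so local arrival = 13:14 + 2:00 = 15:14 on Oct 26.
Layover = 00:14 − 15:14 (+1 day) = 9 hours.

9 hours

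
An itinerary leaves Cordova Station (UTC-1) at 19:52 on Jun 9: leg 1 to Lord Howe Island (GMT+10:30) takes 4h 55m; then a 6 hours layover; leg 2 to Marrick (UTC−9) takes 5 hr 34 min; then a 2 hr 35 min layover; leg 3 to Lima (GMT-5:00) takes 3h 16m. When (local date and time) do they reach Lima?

14:12 on Jun 10

Convert departure to UTC: 19:52 + 1:00 = 20:52 UTC on Jun 9.
Add 4 hours and 55 minutes leg 1 → 01:47 UTC (Jun 10).
Add 6 hours layover in Lord Howe Island → 07:47 UTC.
Add 5 hours and 34 minutes leg 2 → 13:21 UTC.
Add 2 hours and 35 minutes layover in Marrick → 15:56 UTC.
Add 3 hours and 16 minutes leg 3 → 19:12 UTC.
Lima is UTC−5:00, so local arrival = 19:12 − 5:00 = 14:12 on Jun 10.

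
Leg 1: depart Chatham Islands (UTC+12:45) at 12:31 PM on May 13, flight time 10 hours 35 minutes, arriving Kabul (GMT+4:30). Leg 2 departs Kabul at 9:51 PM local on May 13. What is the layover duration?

Convert departure to UTC: 12:31 PM − 12:45 = 11:46 PM UTC on May 12.
Add 10 hours and 35 minutes flight time → 10:21 AM UTC (May 13).
Kabul is UTC+4:30, so local arrival = 10:21 AM + 4:30 = 2:51 PM on May 13.
Layover = 9:51 PM − 2:51 PM = 7 hours.

7 hours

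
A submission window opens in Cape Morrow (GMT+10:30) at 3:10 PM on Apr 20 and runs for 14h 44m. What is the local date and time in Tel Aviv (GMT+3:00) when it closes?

Tel Aviv is 7:30 behind Cape Morrow.
After 14 hours 44 minutes it is 5:54 AM (Apr 21) in Cape Morrow.
Shift by the zone difference: 5:54 AM − 7:30 = 10:24 PM on Apr 20 in Tel Aviv.

10:24 PM on Apr 20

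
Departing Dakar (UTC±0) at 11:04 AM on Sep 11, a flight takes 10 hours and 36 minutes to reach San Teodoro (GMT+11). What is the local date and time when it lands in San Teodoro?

Dakar is at UTC+0, so departure is already 11:04 AM UTC on Sep 11.
Add 10 hours 36 minutes travel time → 9:40 PM UTC.
San Teodoro is UTC+11:00, so local arrival = 9:40 PM + 11:00 = 8:40 AM on Sep 12.

8:40 AM on September 12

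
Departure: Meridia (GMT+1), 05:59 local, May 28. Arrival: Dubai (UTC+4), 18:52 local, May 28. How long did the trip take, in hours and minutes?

Dubai is 3:00 ahead of Meridia.
Clock-face elapsed time (ignoring zones) is 12 hours 53 minutes.
Actual elapsed = 12 hours 53 minutes − 3:00 = 9 hours 53 minutes.

9 hours 53 minutes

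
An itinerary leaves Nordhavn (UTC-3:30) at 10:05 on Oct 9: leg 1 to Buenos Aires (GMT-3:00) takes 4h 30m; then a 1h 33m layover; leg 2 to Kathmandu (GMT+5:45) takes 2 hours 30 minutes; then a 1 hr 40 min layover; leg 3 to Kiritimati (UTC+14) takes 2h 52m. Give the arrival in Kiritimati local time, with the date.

16:40 on Oct 10

Convert departure to UTC: 10:05 + 3:30 = 13:35 UTC on Oct 9.
Add 4 hours and 30 minutes leg 1 → 18:05 UTC.
Add 1 hour 33 minutes layover in Buenos Aires → 19:38 UTC.
Add 2 hours and 30 minutes leg 2 → 22:08 UTC.
Add 1 hour 40 minutes layover in Kathmandu → 23:48 UTC.
Add 2 hours 52 minutes leg 3 → 02:40 UTC (Oct 10).
Kiritimati is UTC+14:00, so local arrival = 02:40 + 14:00 = 16:40 on Oct 10.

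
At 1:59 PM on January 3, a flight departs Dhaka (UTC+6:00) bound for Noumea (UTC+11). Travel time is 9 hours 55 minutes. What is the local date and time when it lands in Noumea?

4:54 AM on January 4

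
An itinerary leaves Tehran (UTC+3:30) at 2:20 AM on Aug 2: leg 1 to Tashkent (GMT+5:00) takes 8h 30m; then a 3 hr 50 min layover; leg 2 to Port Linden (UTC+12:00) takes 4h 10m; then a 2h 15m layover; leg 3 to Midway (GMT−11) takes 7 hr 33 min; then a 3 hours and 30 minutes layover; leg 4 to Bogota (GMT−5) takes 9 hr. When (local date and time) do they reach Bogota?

8:38 AM on August 3

Convert departure to UTC: 2:20 AM − 3:30 = 10:50 PM UTC on Aug 1.
Add 8 hours and 30 minutes leg 1 → 7:20 AM UTC (Aug 2).
Add 3 hours 50 minutes layover in Tashkent → 11:10 AM UTC.
Add 4 hours 10 minutes leg 2 → 3:20 PM UTC.
Add 2 hours and 15 minutes layover in Port Linden → 5:35 PM UTC.
Add 7 hours 33 minutes leg 3 → 1:08 AM UTC (Aug 3).
Add 3 hours 30 minutes layover in Midway → 4:38 AM UTC.
Add 9 hours leg 4 → 1:38 PM UTC.
Bogota is UTC−5:00, so local arrival = 1:38 PM − 5:00 = 8:38 AM on Aug 3.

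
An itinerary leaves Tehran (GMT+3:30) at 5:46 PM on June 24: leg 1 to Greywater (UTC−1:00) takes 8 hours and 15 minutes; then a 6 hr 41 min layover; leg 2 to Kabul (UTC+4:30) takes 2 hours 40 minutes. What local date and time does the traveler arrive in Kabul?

Convert departure to UTC: 5:46 PM − 3:30 = 2:16 PM UTC on Jun 24.
Add 8 hours and 15 minutes leg 1 → 10:31 PM UTC.
Add 6 hours 41 minutes layover in Greywater → 5:12 AM UTC (Jun 25).
Add 2 hours 40 minutes leg 2 → 7:52 AM UTC.
Kabul is UTC+4:30, so local arrival = 7:52 AM + 4:30 = 12:22 PM on Jun 25.

12:22 PM on Jun 25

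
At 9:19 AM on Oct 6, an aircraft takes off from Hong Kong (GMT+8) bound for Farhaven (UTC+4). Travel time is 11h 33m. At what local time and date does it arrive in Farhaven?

Convert departure to UTC: 9:19 AM − 8:00 = 1:19 AM UTC on Oct 6.
Add 11 hours 33 minutes travel time → 12:52 PM UTC.
Farhaven is UTC+4:00, so local arrival = 12:52 PM + 4:00 = 4:52 PM on Oct 6.

4:52 PM on October 6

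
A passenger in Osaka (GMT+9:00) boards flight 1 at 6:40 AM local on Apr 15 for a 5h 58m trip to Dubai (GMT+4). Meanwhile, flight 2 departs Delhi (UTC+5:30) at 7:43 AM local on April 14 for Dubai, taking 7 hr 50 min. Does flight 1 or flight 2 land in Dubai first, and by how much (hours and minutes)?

the second, by 17 hours 35 minutes

Flight 1 in UTC: 6:40 AM − 9:00 = 9:40 PM on Apr 14.
+5 hours and 58 minutes → arrive 3:38 AM UTC on Apr 15.
Flight 2 in UTC: 7:43 AM − 5:30 = 2:13 AM on Apr 14.
+7 hours 50 minutes → arrive 10:03 AM UTC on Apr 14.
Flight 2 lands earlier by 17 hours 35 minutes.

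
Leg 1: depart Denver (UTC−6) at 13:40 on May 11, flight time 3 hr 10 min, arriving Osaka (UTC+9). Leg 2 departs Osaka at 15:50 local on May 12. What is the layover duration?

Convert departure to UTC: 13:40 + 6:00 = 19:40 UTC on May 11.
Add 3 hours and 10 minutes flight time → 22:50 UTC.
Osaka is UTC+9:00, so local arrival = 22:50 + 9:00 = 07:50 on May 12.
Layover = 15:50 − 07:50 = 8 hours.

8 hours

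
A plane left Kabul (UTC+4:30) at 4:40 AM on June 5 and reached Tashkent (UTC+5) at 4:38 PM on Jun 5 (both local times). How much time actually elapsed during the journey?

11 hours 28 minutes

Departure in UTC: 4:40 AM − 4:30 = 12:10 AM on Jun 5.
Arrival in UTC: 4:38 PM − 5:00 = 11:38 AM on Jun 5.
Elapsed = 11:38 AM − 12:10 AM = 11 hours 28 minutes.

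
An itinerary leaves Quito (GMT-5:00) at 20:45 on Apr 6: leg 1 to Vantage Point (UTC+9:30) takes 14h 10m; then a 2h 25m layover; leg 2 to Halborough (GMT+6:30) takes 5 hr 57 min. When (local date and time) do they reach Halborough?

06:47 on April 8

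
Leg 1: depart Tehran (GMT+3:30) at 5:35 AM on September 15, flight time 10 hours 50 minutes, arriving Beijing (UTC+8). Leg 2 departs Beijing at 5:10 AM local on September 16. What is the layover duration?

Convert departure to UTC: 5:35 AM − 3:30 = 2:05 AM UTC on Sep 15.
Add 10 hours 50 minutes flight time → 12:55 PM UTC.
Beijing is UTC+8:00, so local arrival = 12:55 PM + 8:00 = 8:55 PM on Sep 15.
Layover = 5:10 AM − 8:55 PM (+1 day) = 8 hours 15 minutes.

8 hours 15 minutes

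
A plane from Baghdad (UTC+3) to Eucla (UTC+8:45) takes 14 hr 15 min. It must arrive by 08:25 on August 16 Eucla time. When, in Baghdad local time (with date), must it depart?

12:25 on August 15

Target arrival in UTC: 08:25 − 8:45 = 23:40 on Aug 15.
Subtract 14 hours and 15 minutes → departure 09:25 UTC on Aug 15.
Baghdad is UTC+3:00: 09:25 + 3:00 = 12:25 on Aug 15.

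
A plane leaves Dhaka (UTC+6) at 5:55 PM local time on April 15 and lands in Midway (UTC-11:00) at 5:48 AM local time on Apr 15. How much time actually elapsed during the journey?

Departure in UTC: 5:55 PM − 6:00 = 11:55 AM on Apr 15.
Arrival in UTC: 5:48 AM + 11:00 = 4:48 PM on Apr 15.
Elapsed = 4:48 PM − 11:55 AM = 4 hours 53 minutes.

4 hours 53 minutes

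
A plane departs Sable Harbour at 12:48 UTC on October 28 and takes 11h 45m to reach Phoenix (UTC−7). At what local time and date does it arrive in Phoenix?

17:33 on Oct 28

Departure is given in UTC: 12:48 on Oct 28.
Add 11 hours and 45 minutes → 00:33 UTC (Oct 29).
Phoenix is UTC−7:00: 00:33 − 7:00 = 17:33 on Oct 28.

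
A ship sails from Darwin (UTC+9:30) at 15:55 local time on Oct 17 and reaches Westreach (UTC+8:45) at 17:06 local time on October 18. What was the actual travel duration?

25 hours 56 minutes

Westreach is 0:45 behind Darwin.
Clock-face elapsed time (ignoring zones) is 25 hours 11 minutes.
Actual elapsed = 25 hours 11 minutes + 0:45 = 25 hours 56 minutes.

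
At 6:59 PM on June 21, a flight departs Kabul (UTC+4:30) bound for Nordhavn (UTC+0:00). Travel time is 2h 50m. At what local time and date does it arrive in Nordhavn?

5:19 PM on Jun 21

Convert departure to UTC: 6:59 PM − 4:30 = 2:29 PM UTC on Jun 21.
Add 2 hours 50 minutes travel time → 5:19 PM UTC.
Nordhavn is UTC+0, so local arrival is the same: 5:19 PM on Jun 21.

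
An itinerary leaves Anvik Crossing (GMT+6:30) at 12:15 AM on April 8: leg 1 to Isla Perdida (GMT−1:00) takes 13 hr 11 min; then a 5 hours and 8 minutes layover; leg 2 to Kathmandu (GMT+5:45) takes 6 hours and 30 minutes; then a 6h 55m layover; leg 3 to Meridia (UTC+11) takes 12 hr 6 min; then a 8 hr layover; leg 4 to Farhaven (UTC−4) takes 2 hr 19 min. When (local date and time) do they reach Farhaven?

7:54 PM on Apr 9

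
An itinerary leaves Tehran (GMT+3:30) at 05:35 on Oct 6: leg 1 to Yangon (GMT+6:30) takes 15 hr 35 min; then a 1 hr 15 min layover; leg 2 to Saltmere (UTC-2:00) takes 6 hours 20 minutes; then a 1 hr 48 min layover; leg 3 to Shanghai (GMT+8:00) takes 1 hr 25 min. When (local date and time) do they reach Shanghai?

Convert departure to UTC: 05:35 − 3:30 = 02:05 UTC on Oct 6.
Add 15 hours and 35 minutes leg 1 → 17:40 UTC.
Add 1 hour and 15 minutes layover in Yangon → 18:55 UTC.
Add 6 hours and 20 minutes leg 2 → 01:15 UTC (Oct 7).
Add 1 hour 48 minutes layover in Saltmere → 03:03 UTC.
Add 1 hour and 25 minutes leg 3 → 04:28 UTC.
Shanghai is UTC+8:00, so local arrival = 04:28 + 8:00 = 12:28 on Oct 7.

12:28 on Oct 7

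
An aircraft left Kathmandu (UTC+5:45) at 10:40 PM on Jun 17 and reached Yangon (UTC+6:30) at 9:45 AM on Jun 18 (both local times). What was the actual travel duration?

10 hours 20 minutes

Departure in UTC: 10:40 PM − 5:45 = 4:55 PM on Jun 17.
Arrival in UTC: 9:45 AM − 6:30 = 3:15 AM on Jun 18.
Elapsed = 3:15 AM − 4:55 PM (+1 day) = 10 hours 20 minutes.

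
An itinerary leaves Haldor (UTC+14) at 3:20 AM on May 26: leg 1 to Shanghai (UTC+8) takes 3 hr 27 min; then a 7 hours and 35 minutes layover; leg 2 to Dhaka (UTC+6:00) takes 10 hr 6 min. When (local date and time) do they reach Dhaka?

4:28 PM on May 26

Convert departure to UTC: 3:20 AM − 14:00 = 1:20 PM UTC on May 25.
Add 3 hours 27 minutes leg 1 → 4:47 PM UTC.
Add 7 hours and 35 minutes layover in Shanghai → 12:22 AM UTC (May 26).
Add 10 hours and 6 minutes leg 2 → 10:28 AM UTC.
Dhaka is UTC+6:00, so local arrival = 10:28 AM + 6:00 = 4:28 PM on May 26.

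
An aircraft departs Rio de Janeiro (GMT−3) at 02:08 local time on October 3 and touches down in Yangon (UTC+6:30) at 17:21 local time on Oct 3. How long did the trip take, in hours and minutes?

5 hours 43 minutes

Departure in UTC: 02:08 + 3:00 = 05:08 on Oct 3.
Arrival in UTC: 17:21 − 6:30 = 10:51 on Oct 3.
Elapsed = 10:51 − 05:08 = 5 hours 43 minutes.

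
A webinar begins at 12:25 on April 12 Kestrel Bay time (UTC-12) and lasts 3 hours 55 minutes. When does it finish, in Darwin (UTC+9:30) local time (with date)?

Darwin is 21:30 ahead of Kestrel Bay.
After 3 hours and 55 minutes it is 16:20 in Kestrel Bay.
Shift by the zone difference: 16:20 + 21:30 = 13:50 on Apr 13 in Darwin.

13:50 on Apr 13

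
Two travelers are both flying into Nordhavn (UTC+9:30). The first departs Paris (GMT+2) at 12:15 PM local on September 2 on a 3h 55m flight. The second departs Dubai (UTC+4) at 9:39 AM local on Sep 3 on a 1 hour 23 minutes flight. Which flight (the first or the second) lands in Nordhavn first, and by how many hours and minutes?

the first, by 16 hours 52 minutes

Flight 1 in UTC: 12:15 PM − 2:00 = 10:15 AM on Sep 2.
+3 hours and 55 minutes → arrive 2:10 PM UTC on Sep 2.
Flight 2 in UTC: 9:39 AM − 4:00 = 5:39 AM on Sep 3.
+1 hour 23 minutes → arrive 7:02 AM UTC on Sep 3.
Flight 1 lands earlier by 16 hours 52 minutes.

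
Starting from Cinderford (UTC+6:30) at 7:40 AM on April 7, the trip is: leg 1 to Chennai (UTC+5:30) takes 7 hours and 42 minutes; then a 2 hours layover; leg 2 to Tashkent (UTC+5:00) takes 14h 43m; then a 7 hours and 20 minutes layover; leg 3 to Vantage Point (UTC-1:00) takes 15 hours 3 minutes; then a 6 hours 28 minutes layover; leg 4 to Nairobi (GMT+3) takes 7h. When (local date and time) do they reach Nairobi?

4:26 PM on April 9

Convert departure to UTC: 7:40 AM − 6:30 = 1:10 AM UTC on Apr 7.
Add 7 hours 42 minutes leg 1 → 8:52 AM UTC.
Add 2 hours layover in Chennai → 10:52 AM UTC.
Add 14 hours and 43 minutes leg 2 → 1:35 AM UTC (Apr 8).
Add 7 hours 20 minutes layover in Tashkent → 8:55 AM UTC.
Add 15 hours 3 minutes leg 3 → 11:58 PM UTC.
Add 6 hours 28 minutes layover in Vantage Point → 6:26 AM UTC (Apr 9).
Add 7 hours leg 4 → 1:26 PM UTC.
Nairobi is UTC+3:00, so local arrival = 1:26 PM + 3:00 = 4:26 PM on Apr 9.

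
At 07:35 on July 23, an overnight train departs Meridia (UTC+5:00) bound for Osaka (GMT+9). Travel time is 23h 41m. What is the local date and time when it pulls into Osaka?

Osaka is 4:00 ahead of Meridia.
After 23 hours 41 minutes it is 07:16 (Jul 24) in Meridia.
Shift by the zone difference: 07:16 + 4:00 = 11:16 on Jul 24 in Osaka.

11:16 on Jul 24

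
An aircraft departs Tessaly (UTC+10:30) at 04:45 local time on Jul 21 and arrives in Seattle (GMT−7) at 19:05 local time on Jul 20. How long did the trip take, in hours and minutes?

Departure in UTC: 04:45 − 10:30 = 18:15 on Jul 20.
Arrival in UTC: 19:05 + 7:00 = 02:05 on Jul 21.
Elapsed = 02:05 − 18:15 (+1 day) = 7 hours 50 minutes.

7 hours 50 minutes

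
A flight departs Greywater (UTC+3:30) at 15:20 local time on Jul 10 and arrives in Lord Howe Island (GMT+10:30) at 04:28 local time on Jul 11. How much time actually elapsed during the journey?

6 hours 8 minutes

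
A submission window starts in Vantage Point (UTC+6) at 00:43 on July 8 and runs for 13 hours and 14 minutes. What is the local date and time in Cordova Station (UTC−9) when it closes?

Convert start to UTC: 00:43 − 6:00 = 18:43 UTC on Jul 7.
Add 13 hours and 14 minutes duration → 07:57 UTC (Jul 8).
Cordova Station is UTC−9:00, so local end time = 07:57 − 9:00 = 22:57 on Jul 7.

22:57 on July 7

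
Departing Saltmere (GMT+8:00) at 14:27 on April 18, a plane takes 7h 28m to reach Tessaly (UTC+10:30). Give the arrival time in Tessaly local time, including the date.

Convert departure to UTC: 14:27 − 8:00 = 06:27 UTC on Apr 18.
Add 7 hours and 28 minutes travel time → 13:55 UTC.
Tessaly is UTC+10:30, so local arrival = 13:55 + 10:30 = 00:25 on Apr 19.

00:25 on April 19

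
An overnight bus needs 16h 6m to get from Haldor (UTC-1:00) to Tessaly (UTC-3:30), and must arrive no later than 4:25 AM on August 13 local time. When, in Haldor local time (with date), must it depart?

Target arrival in UTC: 4:25 AM + 3:30 = 7:55 AM on Aug 13.
Subtract 16 hours and 6 minutes → departure 3:49 PM UTC on Aug 12.
Haldor is UTC−1:00: 3:49 PM − 1:00 = 2:49 PM on Aug 12.

2:49 PM on August 12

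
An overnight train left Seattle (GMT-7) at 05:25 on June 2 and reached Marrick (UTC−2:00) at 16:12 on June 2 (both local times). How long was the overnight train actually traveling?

Departure in UTC: 05:25 + 7:00 = 12:25 on Jun 2.
Arrival in UTC: 16:12 + 2:00 = 18:12 on Jun 2.
Elapsed = 18:12 − 12:25 = 5 hours 47 minutes.

5 hours 47 minutes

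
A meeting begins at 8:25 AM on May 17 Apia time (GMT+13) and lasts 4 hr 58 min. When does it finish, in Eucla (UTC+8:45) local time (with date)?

Convert start to UTC: 8:25 AM − 13:00 = 7:25 PM UTC on May 16.
Add 4 hours 58 minutes duration → 12:23 AM UTC (May 17).
Eucla is UTC+8:45, so local end time = 12:23 AM + 8:45 = 9:08 AM on May 17.

9:08 AM on May 17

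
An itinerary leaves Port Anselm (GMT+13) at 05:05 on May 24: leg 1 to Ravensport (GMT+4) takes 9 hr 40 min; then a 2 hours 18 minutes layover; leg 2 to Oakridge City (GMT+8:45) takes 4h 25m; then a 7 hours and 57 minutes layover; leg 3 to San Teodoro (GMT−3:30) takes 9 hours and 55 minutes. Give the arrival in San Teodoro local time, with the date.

22:50 on May 24

Convert departure to UTC: 05:05 − 13:00 = 16:05 UTC on May 23.
Add 9 hours and 40 minutes leg 1 → 01:45 UTC (May 24).
Add 2 hours and 18 minutes layover in Ravensport → 04:03 UTC.
Add 4 hours and 25 minutes leg 2 → 08:28 UTC.
Add 7 hours 57 minutes layover in Oakridge City → 16:25 UTC.
Add 9 hours and 55 minutes leg 3 → 02:20 UTC (May 25).
San Teodoro is UTC−3:30, so local arrival = 02:20 − 3:30 = 22:50 on May 24.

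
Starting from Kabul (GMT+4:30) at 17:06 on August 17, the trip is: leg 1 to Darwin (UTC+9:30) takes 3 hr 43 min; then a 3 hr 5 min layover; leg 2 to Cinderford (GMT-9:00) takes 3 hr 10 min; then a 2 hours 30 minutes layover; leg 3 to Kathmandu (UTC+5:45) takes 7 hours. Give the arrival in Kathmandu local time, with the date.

13:49 on August 18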